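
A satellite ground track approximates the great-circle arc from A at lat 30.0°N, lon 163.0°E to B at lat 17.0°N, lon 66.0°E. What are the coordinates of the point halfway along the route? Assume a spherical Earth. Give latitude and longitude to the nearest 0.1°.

≈ lat 33.2°N, lon 111.3°E

Convert each endpoint to a unit vector on the sphere (x = cos φ cos λ, y = cos φ sin λ, z = sin φ).
The central angle between the endpoints is δ = arccos(p₁·p₂) ≈ 1.526 rad (87.4°).
Interpolate at f = 1/2 with slerp weights a = sin((1−f)δ)/sin δ ≈ 0.692, b = sin(fδ)/sin δ ≈ 0.692.
p = a·p₁ + b·p₂ ≈ (-0.304, 0.779, 0.548); φ = arcsin(p_z) ≈ 33.23°, λ = atan2(p_y, p_x) ≈ 111.30°.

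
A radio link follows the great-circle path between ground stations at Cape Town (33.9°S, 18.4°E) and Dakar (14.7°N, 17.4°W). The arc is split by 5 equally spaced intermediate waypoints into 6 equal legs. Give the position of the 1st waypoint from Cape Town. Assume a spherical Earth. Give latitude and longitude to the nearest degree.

≈ 26°S, 11°E

Convert each endpoint to a unit vector on the sphere (x = cos φ cos λ, y = cos φ sin λ, z = sin φ).
The central angle between the endpoints is δ = arccos(p₁·p₂) ≈ 1.036 rad (59.4°).
Interpolate at f = 1/6 with slerp weights a = sin((1−f)δ)/sin δ ≈ 0.883, b = sin(fδ)/sin δ ≈ 0.200.
p = a·p₁ + b·p₂ ≈ (0.880, 0.174, -0.442); φ = arcsin(p_z) ≈ -26.23°, λ = atan2(p_y, p_x) ≈ 11.16°.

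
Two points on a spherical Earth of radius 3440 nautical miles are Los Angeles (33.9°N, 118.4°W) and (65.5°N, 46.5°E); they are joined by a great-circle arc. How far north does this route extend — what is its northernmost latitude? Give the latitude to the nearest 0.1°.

≈ 84.8°N

The great circle lies in the plane with unit normal n̂ = (p₁ × p₂)/|p₁ × p₂|.
Here n̂_z ≈ +0.091; the vertex latitude is φ_max = arccos|n̂_z| ≈ 84.8°.
Check via Clairaut: cos φ_max = |cos φ₁| · sin C = cos(33.9°)·sin(6.3°) ≈ 0.091, again giving ≈ 84.8°.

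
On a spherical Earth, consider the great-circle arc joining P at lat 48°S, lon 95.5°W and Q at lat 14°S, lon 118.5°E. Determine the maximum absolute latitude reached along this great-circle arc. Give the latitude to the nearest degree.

≈ 67°S

The great circle lies in the plane with unit normal n̂ = (p₁ × p₂)/|p₁ × p₂|.
Here n̂_z ≈ -0.389; the vertex latitude is φ_max = arccos|n̂_z| ≈ 67.1°.
Check via Clairaut: cos φ_max = |cos φ₁| · sin C = cos(48.0°)·sin(144.5°) ≈ 0.389, again giving ≈ 67.1°.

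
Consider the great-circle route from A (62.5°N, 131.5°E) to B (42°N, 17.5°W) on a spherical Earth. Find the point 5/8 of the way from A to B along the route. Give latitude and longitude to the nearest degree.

≈ (68°N, 0°E)

From cos δ = sin φ₁ sin φ₂ + cos φ₁ cos φ₂ cos Δλ, the central angle is δ ≈ 1.267 rad (72.6°).
Interpolate at f = 5/8 with slerp weights a = sin((1−f)δ)/sin δ ≈ 0.479, b = sin(fδ)/sin δ ≈ 0.746.
p = a·p₁ + b·p₂ ≈ (0.382, -0.001, 0.924); φ = arcsin(p_z) ≈ 67.55°, λ = atan2(p_y, p_x) ≈ -0.13°.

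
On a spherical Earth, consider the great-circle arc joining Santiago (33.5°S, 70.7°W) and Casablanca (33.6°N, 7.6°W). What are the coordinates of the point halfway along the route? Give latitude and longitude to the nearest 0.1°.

≈ 0.1°N, 39.2°W

Convert each endpoint to a unit vector on the sphere (x = cos φ cos λ, y = cos φ sin λ, z = sin φ).
The central angle between the endpoints is δ = arccos(p₁·p₂) ≈ 1.562 rad (89.5°).
Interpolate at f = 1/2 with slerp weights a = sin((1−f)δ)/sin δ ≈ 0.704, b = sin(fδ)/sin δ ≈ 0.704.
p = a·p₁ + b·p₂ ≈ (0.775, -0.632, 0.001); φ = arcsin(p_z) ≈ 0.06°, λ = atan2(p_y, p_x) ≈ -39.17°.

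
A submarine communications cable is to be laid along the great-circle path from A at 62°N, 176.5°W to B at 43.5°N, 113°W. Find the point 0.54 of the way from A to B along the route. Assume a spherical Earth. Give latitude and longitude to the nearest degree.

≈ 56°N, 135°W

From cos δ = sin φ₁ sin φ₂ + cos φ₁ cos φ₂ cos Δλ, the central angle is δ ≈ 0.708 rad (40.6°).
Interpolate at f = 0.54 with slerp weights a = sin((1−f)δ)/sin δ ≈ 0.492, b = sin(fδ)/sin δ ≈ 0.574.
p = a·p₁ + b·p₂ ≈ (-0.393, -0.397, 0.829); φ = arcsin(p_z) ≈ 56.03°, λ = atan2(p_y, p_x) ≈ -134.71°.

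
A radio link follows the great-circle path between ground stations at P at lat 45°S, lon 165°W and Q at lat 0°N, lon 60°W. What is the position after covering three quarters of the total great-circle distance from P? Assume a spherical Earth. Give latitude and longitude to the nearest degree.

The haversine formula gives a central angle δ ≈ 1.755 rad (100.5°) between the endpoints.
Interpolate at f = 3/4 with slerp weights a = sin((1−f)δ)/sin δ ≈ 0.432, b = sin(fδ)/sin δ ≈ 0.984.
p = a·p₁ + b·p₂ ≈ (0.197, -0.932, -0.306); φ = arcsin(p_z) ≈ -17.79°, λ = atan2(p_y, p_x) ≈ -78.05°.

≈ lat 18°S, lon 78°W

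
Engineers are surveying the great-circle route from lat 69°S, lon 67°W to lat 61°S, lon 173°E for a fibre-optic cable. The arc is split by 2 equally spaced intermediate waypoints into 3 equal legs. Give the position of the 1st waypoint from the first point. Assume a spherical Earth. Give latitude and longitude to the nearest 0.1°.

From cos δ = sin φ₁ sin φ₂ + cos φ₁ cos φ₂ cos Δλ, the central angle is δ ≈ 0.753 rad (43.1°).
Interpolate at f = 1/3 with slerp weights a = sin((1−f)δ)/sin δ ≈ 0.704, b = sin(fδ)/sin δ ≈ 0.363.
p = a·p₁ + b·p₂ ≈ (-0.076, -0.211, -0.975); φ = arcsin(p_z) ≈ -77.05°, λ = atan2(p_y, p_x) ≈ -109.90°.

≈ lat 77.1°S, lon 109.9°W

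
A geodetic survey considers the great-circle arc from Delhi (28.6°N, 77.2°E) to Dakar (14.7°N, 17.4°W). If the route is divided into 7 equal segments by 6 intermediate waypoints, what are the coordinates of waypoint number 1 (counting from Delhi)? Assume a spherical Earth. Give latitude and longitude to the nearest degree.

≈ (31°N, 63°E)

The haversine formula gives a central angle δ ≈ 1.517 rad (86.9°) between the endpoints.
Interpolate at f = 1/7 with slerp weights a = sin((1−f)δ)/sin δ ≈ 0.965, b = sin(fδ)/sin δ ≈ 0.215.
p = a·p₁ + b·p₂ ≈ (0.387, 0.764, 0.517); φ = arcsin(p_z) ≈ 31.11°, λ = atan2(p_y, p_x) ≈ 63.16°.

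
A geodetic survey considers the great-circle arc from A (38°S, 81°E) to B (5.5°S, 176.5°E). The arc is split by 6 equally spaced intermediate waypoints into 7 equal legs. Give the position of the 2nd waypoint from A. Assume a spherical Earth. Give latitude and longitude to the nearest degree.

≈ (37°S, 114°E)

Convert each endpoint to a unit vector on the sphere (x = cos φ cos λ, y = cos φ sin λ, z = sin φ).
The central angle between the endpoints is δ = arccos(p₁·p₂) ≈ 1.587 rad (90.9°).
Interpolate at f = 2/7 with slerp weights a = sin((1−f)δ)/sin δ ≈ 0.906, b = sin(fδ)/sin δ ≈ 0.438.
p = a·p₁ + b·p₂ ≈ (-0.324, 0.732, -0.600); φ = arcsin(p_z) ≈ -36.86°, λ = atan2(p_y, p_x) ≈ 113.85°.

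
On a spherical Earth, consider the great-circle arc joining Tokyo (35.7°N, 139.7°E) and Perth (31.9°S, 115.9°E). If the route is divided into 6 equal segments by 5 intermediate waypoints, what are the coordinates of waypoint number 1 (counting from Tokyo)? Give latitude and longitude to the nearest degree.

≈ 25°N, 135°E

The haversine formula gives a central angle δ ≈ 1.242 rad (71.2°) between the endpoints.
Interpolate at f = 1/6 with slerp weights a = sin((1−f)δ)/sin δ ≈ 0.909, b = sin(fδ)/sin δ ≈ 0.217.
p = a·p₁ + b·p₂ ≈ (-0.643, 0.643, 0.415); φ = arcsin(p_z) ≈ 24.55°, λ = atan2(p_y, p_x) ≈ 135.01°.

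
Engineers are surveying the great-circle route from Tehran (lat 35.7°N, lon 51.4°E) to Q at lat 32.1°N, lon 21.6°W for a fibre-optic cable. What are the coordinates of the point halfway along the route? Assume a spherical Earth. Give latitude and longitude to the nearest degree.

Convert each endpoint to a unit vector on the sphere (x = cos φ cos λ, y = cos φ sin λ, z = sin φ).
The central angle between the endpoints is δ = arccos(p₁·p₂) ≈ 1.034 rad (59.3°).
Interpolate at f = 1/2 with slerp weights a = sin((1−f)δ)/sin δ ≈ 0.575, b = sin(fδ)/sin δ ≈ 0.575.
p = a·p₁ + b·p₂ ≈ (0.744, 0.186, 0.641); φ = arcsin(p_z) ≈ 39.89°, λ = atan2(p_y, p_x) ≈ 14.00°.

≈ lat 40°N, lon 14°E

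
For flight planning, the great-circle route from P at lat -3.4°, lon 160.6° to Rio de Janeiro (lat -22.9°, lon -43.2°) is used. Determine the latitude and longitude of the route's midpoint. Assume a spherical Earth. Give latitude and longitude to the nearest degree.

From cos δ = sin φ₁ sin φ₂ + cos φ₁ cos φ₂ cos Δλ, the central angle is δ ≈ 2.529 rad (144.9°).
Interpolate at f = 1/2 with slerp weights a = sin((1−f)δ)/sin δ ≈ 1.659, b = sin(fδ)/sin δ ≈ 1.659.
p = a·p₁ + b·p₂ ≈ (-0.448, -0.496, -0.744); φ = arcsin(p_z) ≈ -48.06°, λ = atan2(p_y, p_x) ≈ -132.09°.

≈ lat -48°, lon -132°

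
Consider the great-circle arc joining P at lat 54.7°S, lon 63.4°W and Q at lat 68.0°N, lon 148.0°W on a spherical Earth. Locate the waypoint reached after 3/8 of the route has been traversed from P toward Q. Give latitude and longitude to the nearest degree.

≈ lat 7°S, lon 89°W

Convert each endpoint to a unit vector on the sphere (x = cos φ cos λ, y = cos φ sin λ, z = sin φ).
The central angle between the endpoints is δ = arccos(p₁·p₂) ≈ 2.398 rad (137.4°).
Interpolate at f = 3/8 with slerp weights a = sin((1−f)δ)/sin δ ≈ 1.474, b = sin(fδ)/sin δ ≈ 1.157.
p = a·p₁ + b·p₂ ≈ (0.014, -0.991, -0.130); φ = arcsin(p_z) ≈ -7.48°, λ = atan2(p_y, p_x) ≈ -89.20°.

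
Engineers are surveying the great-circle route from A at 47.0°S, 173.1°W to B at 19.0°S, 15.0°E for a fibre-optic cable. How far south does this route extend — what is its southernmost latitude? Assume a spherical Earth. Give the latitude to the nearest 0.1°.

≈ 84.3°S

The great circle lies in the plane with unit normal n̂ = (p₁ × p₂)/|p₁ × p₂|.
Here n̂_z ≈ -0.099; the vertex latitude is φ_max = arccos|n̂_z| ≈ 84.3°.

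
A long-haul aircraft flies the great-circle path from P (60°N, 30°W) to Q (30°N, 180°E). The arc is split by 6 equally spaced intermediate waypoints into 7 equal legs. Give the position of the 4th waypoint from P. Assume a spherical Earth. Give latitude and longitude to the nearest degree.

From cos δ = sin φ₁ sin φ₂ + cos φ₁ cos φ₂ cos Δλ, the central angle is δ ≈ 1.513 rad (86.7°).
Interpolate at f = 4/7 with slerp weights a = sin((1−f)δ)/sin δ ≈ 0.605, b = sin(fδ)/sin δ ≈ 0.762.
p = a·p₁ + b·p₂ ≈ (-0.398, -0.151, 0.905); φ = arcsin(p_z) ≈ 64.80°, λ = atan2(p_y, p_x) ≈ -159.20°.

≈ (65°N, 159°W)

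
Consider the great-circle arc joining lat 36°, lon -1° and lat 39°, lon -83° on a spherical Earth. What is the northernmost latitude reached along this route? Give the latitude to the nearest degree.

≈ 46°

The great circle lies in the plane with unit normal n̂ = (p₁ × p₂)/|p₁ × p₂|.
Here n̂_z ≈ -0.700; the vertex latitude is φ_max = arccos|n̂_z| ≈ 45.6°.
Check via Clairaut: cos φ_max = |cos φ₁| · sin C = cos(36.0°)·sin(59.9°) ≈ 0.700, again giving ≈ 45.6°.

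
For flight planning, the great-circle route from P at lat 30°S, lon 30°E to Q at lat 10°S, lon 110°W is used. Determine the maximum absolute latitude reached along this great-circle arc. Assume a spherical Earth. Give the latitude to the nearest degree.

The great circle lies in the plane with unit normal n̂ = (p₁ × p₂)/|p₁ × p₂|.
Here n̂_z ≈ -0.665; the vertex latitude is φ_max = arccos|n̂_z| ≈ 48.3°.
Check via Clairaut: cos φ_max = |cos φ₁| · sin C = cos(30.0°)·sin(129.8°) ≈ 0.665, again giving ≈ 48.3°.

≈ 48°S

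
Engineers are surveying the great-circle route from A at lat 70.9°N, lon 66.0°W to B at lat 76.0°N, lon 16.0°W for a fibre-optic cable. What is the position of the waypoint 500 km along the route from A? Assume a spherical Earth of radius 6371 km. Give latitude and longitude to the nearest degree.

≈ lat 74°N, lon 54°W

From cos δ = sin φ₁ sin φ₂ + cos φ₁ cos φ₂ cos Δλ, the central angle is δ ≈ 0.255 rad (14.6°). The total great-circle distance is δ·R ≈ 0.255 × 6371 ≈ 1622 km, so the target fraction is f = 500/1622 ≈ 0.308.
Interpolate at f ≈ 0.308 with slerp weights a = sin((1−f)δ)/sin δ ≈ 0.696, b = sin(fδ)/sin δ ≈ 0.311.
p = a·p₁ + b·p₂ ≈ (0.165, -0.229, 0.959); φ = arcsin(p_z) ≈ 73.62°, λ = atan2(p_y, p_x) ≈ -54.20°.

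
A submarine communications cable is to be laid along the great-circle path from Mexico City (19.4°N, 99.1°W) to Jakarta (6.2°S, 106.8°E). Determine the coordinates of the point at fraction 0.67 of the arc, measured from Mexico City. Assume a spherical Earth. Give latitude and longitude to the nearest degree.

≈ 18°N, 151°E

Write both endpoints as unit vectors p₁, p₂ with components (cos φ cos λ, cos φ sin λ, sin φ).
The central angle between the endpoints is δ = arccos(p₁·p₂) ≈ 2.645 rad (151.6°).
Interpolate at f = 0.67 with slerp weights a = sin((1−f)δ)/sin δ ≈ 1.609, b = sin(fδ)/sin δ ≈ 2.058.
p = a·p₁ + b·p₂ ≈ (-0.831, 0.460, 0.312); φ = arcsin(p_z) ≈ 18.20°, λ = atan2(p_y, p_x) ≈ 151.07°.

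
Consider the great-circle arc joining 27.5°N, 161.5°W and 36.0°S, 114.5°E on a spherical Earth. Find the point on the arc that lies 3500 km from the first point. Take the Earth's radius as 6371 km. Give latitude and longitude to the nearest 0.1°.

≈ 7.4°N, 172.9°E

Convert each endpoint to a unit vector on the sphere (x = cos φ cos λ, y = cos φ sin λ, z = sin φ).
The central angle between the endpoints is δ = arccos(p₁·p₂) ≈ 1.768 rad (101.3°). The total great-circle distance is δ·R ≈ 1.768 × 6371 ≈ 11267 km, so the target fraction is f = 3500/11267 ≈ 0.311.
Interpolate at f ≈ 0.311 with slerp weights a = sin((1−f)δ)/sin δ ≈ 0.957, b = sin(fδ)/sin δ ≈ 0.533.
p = a·p₁ + b·p₂ ≈ (-0.984, 0.123, 0.129); φ = arcsin(p_z) ≈ 7.42°, λ = atan2(p_y, p_x) ≈ 172.90°.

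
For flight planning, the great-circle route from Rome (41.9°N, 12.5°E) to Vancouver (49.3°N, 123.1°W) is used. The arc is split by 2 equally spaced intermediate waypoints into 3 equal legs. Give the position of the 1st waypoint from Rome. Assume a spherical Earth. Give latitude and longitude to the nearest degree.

≈ 63°N, 15°W

The haversine formula gives a central angle δ ≈ 1.411 rad (80.8°) between the endpoints.
Interpolate at f = 1/3 with slerp weights a = sin((1−f)δ)/sin δ ≈ 0.818, b = sin(fδ)/sin δ ≈ 0.459.
p = a·p₁ + b·p₂ ≈ (0.431, -0.119, 0.894); φ = arcsin(p_z) ≈ 63.43°, λ = atan2(p_y, p_x) ≈ -15.41°.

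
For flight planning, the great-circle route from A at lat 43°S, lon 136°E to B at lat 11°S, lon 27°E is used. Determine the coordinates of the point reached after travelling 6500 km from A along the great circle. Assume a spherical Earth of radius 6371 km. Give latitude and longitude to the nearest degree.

Write both endpoints as unit vectors p₁, p₂ with components (cos φ cos λ, cos φ sin λ, sin φ).
The central angle between the endpoints is δ = arccos(p₁·p₂) ≈ 1.675 rad (95.9°). The total great-circle distance is δ·R ≈ 1.675 × 6371 ≈ 10669 km, so the target fraction is f = 6500/10669 ≈ 0.609.
Interpolate at f ≈ 0.609 with slerp weights a = sin((1−f)δ)/sin δ ≈ 0.612, b = sin(fδ)/sin δ ≈ 0.857.
p = a·p₁ + b·p₂ ≈ (0.428, 0.693, -0.581); φ = arcsin(p_z) ≈ -35.51°, λ = atan2(p_y, p_x) ≈ 58.32°.

≈ lat 36°S, lon 58°E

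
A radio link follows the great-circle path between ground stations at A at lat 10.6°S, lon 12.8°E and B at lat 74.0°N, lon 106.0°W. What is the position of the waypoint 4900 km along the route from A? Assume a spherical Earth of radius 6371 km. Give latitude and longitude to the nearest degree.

≈ lat 32°N, lon 1°E

Write both endpoints as unit vectors p₁, p₂ with components (cos φ cos λ, cos φ sin λ, sin φ).
The central angle between the endpoints is δ = arccos(p₁·p₂) ≈ 1.883 rad (107.9°). The total great-circle distance is δ·R ≈ 1.883 × 6371 ≈ 11998 km, so the target fraction is f = 4900/11998 ≈ 0.408.
Interpolate at f ≈ 0.408 with slerp weights a = sin((1−f)δ)/sin δ ≈ 0.943, b = sin(fδ)/sin δ ≈ 0.731.
p = a·p₁ + b·p₂ ≈ (0.849, 0.012, 0.529); φ = arcsin(p_z) ≈ 31.94°, λ = atan2(p_y, p_x) ≈ 0.79°.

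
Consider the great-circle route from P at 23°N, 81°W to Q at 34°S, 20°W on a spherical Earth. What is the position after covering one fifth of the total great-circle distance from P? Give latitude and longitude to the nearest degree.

Write both endpoints as unit vectors p₁, p₂ with components (cos φ cos λ, cos φ sin λ, sin φ).
The central angle between the endpoints is δ = arccos(p₁·p₂) ≈ 1.419 rad (81.3°).
Interpolate at f = 1/5 with slerp weights a = sin((1−f)δ)/sin δ ≈ 0.917, b = sin(fδ)/sin δ ≈ 0.283.
p = a·p₁ + b·p₂ ≈ (0.353, -0.914, 0.200); φ = arcsin(p_z) ≈ 11.54°, λ = atan2(p_y, p_x) ≈ -68.90°.

≈ 12°N, 69°W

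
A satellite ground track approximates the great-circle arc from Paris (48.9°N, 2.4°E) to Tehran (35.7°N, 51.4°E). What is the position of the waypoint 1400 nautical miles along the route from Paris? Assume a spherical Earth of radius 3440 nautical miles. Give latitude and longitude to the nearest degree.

≈ (43°N, 35°E)

Convert each endpoint to a unit vector on the sphere (x = cos φ cos λ, y = cos φ sin λ, z = sin φ).
The central angle between the endpoints is δ = arccos(p₁·p₂) ≈ 0.660 rad (37.8°). The total great-circle distance is δ·R ≈ 0.660 × 3440 ≈ 2271 nmi, so the target fraction is f = 1400/2271 ≈ 0.617.
Interpolate at f ≈ 0.617 with slerp weights a = sin((1−f)δ)/sin δ ≈ 0.408, b = sin(fδ)/sin δ ≈ 0.646.
p = a·p₁ + b·p₂ ≈ (0.595, 0.421, 0.684); φ = arcsin(p_z) ≈ 43.19°, λ = atan2(p_y, p_x) ≈ 35.27°.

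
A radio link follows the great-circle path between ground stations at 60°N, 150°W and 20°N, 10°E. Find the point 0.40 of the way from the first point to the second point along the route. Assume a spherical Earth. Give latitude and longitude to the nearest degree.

≈ 76°N, 27°W

Convert each endpoint to a unit vector on the sphere (x = cos φ cos λ, y = cos φ sin λ, z = sin φ).
The central angle between the endpoints is δ = arccos(p₁·p₂) ≈ 1.717 rad (98.4°).
Interpolate at f = 0.40 with slerp weights a = sin((1−f)δ)/sin δ ≈ 0.866, b = sin(fδ)/sin δ ≈ 0.641.
p = a·p₁ + b·p₂ ≈ (0.218, -0.112, 0.970); φ = arcsin(p_z) ≈ 75.82°, λ = atan2(p_y, p_x) ≈ -27.23°.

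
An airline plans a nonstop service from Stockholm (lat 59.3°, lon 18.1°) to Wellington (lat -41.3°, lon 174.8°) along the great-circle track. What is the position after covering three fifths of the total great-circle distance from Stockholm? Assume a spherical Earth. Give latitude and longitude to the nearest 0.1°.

≈ lat 15.7°, lon 146.4°

The haversine formula gives a central angle δ ≈ 2.738 rad (156.9°) between the endpoints.
Interpolate at f = 3/5 with slerp weights a = sin((1−f)δ)/sin δ ≈ 2.265, b = sin(fδ)/sin δ ≈ 2.542.
p = a·p₁ + b·p₂ ≈ (-0.802, 0.532, 0.271); φ = arcsin(p_z) ≈ 15.70°, λ = atan2(p_y, p_x) ≈ 146.43°.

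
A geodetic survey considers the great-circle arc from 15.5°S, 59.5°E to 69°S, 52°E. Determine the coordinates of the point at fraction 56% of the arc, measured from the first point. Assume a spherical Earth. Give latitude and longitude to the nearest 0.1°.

≈ 45.5°S, 57.1°E

Convert each endpoint to a unit vector on the sphere (x = cos φ cos λ, y = cos φ sin λ, z = sin φ).
The central angle between the endpoints is δ = arccos(p₁·p₂) ≈ 0.937 rad (53.7°).
Interpolate at f = 0.56 with slerp weights a = sin((1−f)δ)/sin δ ≈ 0.497, b = sin(fδ)/sin δ ≈ 0.622.
p = a·p₁ + b·p₂ ≈ (0.380, 0.589, -0.713); φ = arcsin(p_z) ≈ -45.51°, λ = atan2(p_y, p_x) ≈ 57.12°.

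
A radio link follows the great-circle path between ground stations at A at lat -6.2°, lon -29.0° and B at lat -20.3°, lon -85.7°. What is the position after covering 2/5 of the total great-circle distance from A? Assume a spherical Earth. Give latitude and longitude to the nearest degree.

From cos δ = sin φ₁ sin φ₂ + cos φ₁ cos φ₂ cos Δλ, the central angle is δ ≈ 0.989 rad (56.7°).
Interpolate at f = 2/5 with slerp weights a = sin((1−f)δ)/sin δ ≈ 0.669, b = sin(fδ)/sin δ ≈ 0.461.
p = a·p₁ + b·p₂ ≈ (0.614, -0.754, -0.232); φ = arcsin(p_z) ≈ -13.43°, λ = atan2(p_y, p_x) ≈ -50.82°.

≈ lat -13°, lon -51°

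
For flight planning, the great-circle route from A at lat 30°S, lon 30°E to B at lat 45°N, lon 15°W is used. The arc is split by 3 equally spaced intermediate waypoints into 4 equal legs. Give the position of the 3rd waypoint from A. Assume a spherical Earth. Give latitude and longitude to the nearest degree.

≈ lat 27°N, lon 0°E

Convert each endpoint to a unit vector on the sphere (x = cos φ cos λ, y = cos φ sin λ, z = sin φ).
The central angle between the endpoints is δ = arccos(p₁·p₂) ≈ 1.491 rad (85.4°).
Interpolate at f = 3/4 with slerp weights a = sin((1−f)δ)/sin δ ≈ 0.365, b = sin(fδ)/sin δ ≈ 0.902.
p = a·p₁ + b·p₂ ≈ (0.890, -0.007, 0.455); φ = arcsin(p_z) ≈ 27.08°, λ = atan2(p_y, p_x) ≈ -0.44°.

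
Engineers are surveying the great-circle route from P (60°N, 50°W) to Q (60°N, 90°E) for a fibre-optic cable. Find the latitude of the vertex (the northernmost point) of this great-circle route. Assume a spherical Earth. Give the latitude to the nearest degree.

The great circle lies in the plane with unit normal n̂ = (p₁ × p₂)/|p₁ × p₂|.
Here n̂_z ≈ +0.194; the vertex latitude is φ_max = arccos|n̂_z| ≈ 78.8°.

≈ 79°N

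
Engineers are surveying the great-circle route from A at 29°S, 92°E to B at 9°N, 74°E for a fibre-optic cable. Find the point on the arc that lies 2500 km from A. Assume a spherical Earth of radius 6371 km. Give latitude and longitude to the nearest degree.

≈ 9°S, 82°E

Write both endpoints as unit vectors p₁, p₂ with components (cos φ cos λ, cos φ sin λ, sin φ).
The central angle between the endpoints is δ = arccos(p₁·p₂) ≈ 0.729 rad (41.8°). The total great-circle distance is δ·R ≈ 0.729 × 6371 ≈ 4646 km, so the target fraction is f = 2500/4646 ≈ 0.538.
Interpolate at f ≈ 0.538 with slerp weights a = sin((1−f)δ)/sin δ ≈ 0.496, b = sin(fδ)/sin δ ≈ 0.574.
p = a·p₁ + b·p₂ ≈ (0.141, 0.978, -0.151); φ = arcsin(p_z) ≈ -8.67°, λ = atan2(p_y, p_x) ≈ 81.79°.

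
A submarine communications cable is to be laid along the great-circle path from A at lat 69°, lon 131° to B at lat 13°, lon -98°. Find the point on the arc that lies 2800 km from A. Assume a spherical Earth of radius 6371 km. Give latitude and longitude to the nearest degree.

Write both endpoints as unit vectors p₁, p₂ with components (cos φ cos λ, cos φ sin λ, sin φ).
The central angle between the endpoints is δ = arccos(p₁·p₂) ≈ 1.590 rad (91.1°). The total great-circle distance is δ·R ≈ 1.590 × 6371 ≈ 10129 km, so the target fraction is f = 2800/10129 ≈ 0.276.
Interpolate at f ≈ 0.276 with slerp weights a = sin((1−f)δ)/sin δ ≈ 0.913, b = sin(fδ)/sin δ ≈ 0.426.
p = a·p₁ + b·p₂ ≈ (-0.272, -0.164, 0.948); φ = arcsin(p_z) ≈ 71.47°, λ = atan2(p_y, p_x) ≈ -149.00°.

≈ lat 71°, lon -149°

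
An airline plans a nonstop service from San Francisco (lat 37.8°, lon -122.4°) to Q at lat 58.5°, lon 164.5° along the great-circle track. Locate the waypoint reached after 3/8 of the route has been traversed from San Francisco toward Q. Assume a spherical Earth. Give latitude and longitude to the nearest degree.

Write both endpoints as unit vectors p₁, p₂ with components (cos φ cos λ, cos φ sin λ, sin φ).
The central angle between the endpoints is δ = arccos(p₁·p₂) ≈ 0.873 rad (50.0°).
Interpolate at f = 3/8 with slerp weights a = sin((1−f)δ)/sin δ ≈ 0.677, b = sin(fδ)/sin δ ≈ 0.420.
p = a·p₁ + b·p₂ ≈ (-0.498, -0.393, 0.773); φ = arcsin(p_z) ≈ 50.61°, λ = atan2(p_y, p_x) ≈ -141.71°.

≈ lat 51°, lon -142°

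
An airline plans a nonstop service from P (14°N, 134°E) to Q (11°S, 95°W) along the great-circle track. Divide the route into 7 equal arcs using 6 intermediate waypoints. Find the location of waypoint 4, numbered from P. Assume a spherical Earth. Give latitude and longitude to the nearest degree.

≈ (1°N, 151°W)

Write both endpoints as unit vectors p₁, p₂ with components (cos φ cos λ, cos φ sin λ, sin φ).
The central angle between the endpoints is δ = arccos(p₁·p₂) ≈ 2.306 rad (132.1°).
Interpolate at f = 4/7 with slerp weights a = sin((1−f)δ)/sin δ ≈ 1.126, b = sin(fδ)/sin δ ≈ 1.306.
p = a·p₁ + b·p₂ ≈ (-0.871, -0.491, 0.023); φ = arcsin(p_z) ≈ 1.34°, λ = atan2(p_y, p_x) ≈ -150.60°.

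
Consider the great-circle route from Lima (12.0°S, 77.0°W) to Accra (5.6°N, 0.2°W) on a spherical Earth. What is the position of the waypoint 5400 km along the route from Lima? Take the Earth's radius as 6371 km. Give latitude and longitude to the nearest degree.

≈ 2°S, 29°W

Write both endpoints as unit vectors p₁, p₂ with components (cos φ cos λ, cos φ sin λ, sin φ).
The central angle between the endpoints is δ = arccos(p₁·p₂) ≈ 1.367 rad (78.3°). The total great-circle distance is δ·R ≈ 1.367 × 6371 ≈ 8712 km, so the target fraction is f = 5400/8712 ≈ 0.620.
Interpolate at f ≈ 0.620 with slerp weights a = sin((1−f)δ)/sin δ ≈ 0.507, b = sin(fδ)/sin δ ≈ 0.765.
p = a·p₁ + b·p₂ ≈ (0.873, -0.486, -0.031); φ = arcsin(p_z) ≈ -1.76°, λ = atan2(p_y, p_x) ≈ -29.09°.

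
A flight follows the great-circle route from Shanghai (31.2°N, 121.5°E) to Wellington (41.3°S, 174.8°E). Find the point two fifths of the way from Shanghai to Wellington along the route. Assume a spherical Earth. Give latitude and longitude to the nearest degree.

≈ (2°N, 142°E)

From cos δ = sin φ₁ sin φ₂ + cos φ₁ cos φ₂ cos Δλ, the central angle is δ ≈ 1.529 rad (87.6°).
Interpolate at f = 2/5 with slerp weights a = sin((1−f)δ)/sin δ ≈ 0.795, b = sin(fδ)/sin δ ≈ 0.575.
p = a·p₁ + b·p₂ ≈ (-0.785, 0.619, 0.032); φ = arcsin(p_z) ≈ 1.86°, λ = atan2(p_y, p_x) ≈ 141.76°.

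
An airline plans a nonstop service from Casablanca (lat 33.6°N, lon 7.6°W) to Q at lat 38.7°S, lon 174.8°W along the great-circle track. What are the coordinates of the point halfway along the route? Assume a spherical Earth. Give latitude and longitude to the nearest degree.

≈ lat 21°S, lon 75°W

Write both endpoints as unit vectors p₁, p₂ with components (cos φ cos λ, cos φ sin λ, sin φ).
The central angle between the endpoints is δ = arccos(p₁·p₂) ≈ 2.941 rad (168.5°).
Interpolate at f = 1/2 with slerp weights a = sin((1−f)δ)/sin δ ≈ 4.986, b = sin(fδ)/sin δ ≈ 4.986.
p = a·p₁ + b·p₂ ≈ (0.241, -0.902, -0.358); φ = arcsin(p_z) ≈ -20.99°, λ = atan2(p_y, p_x) ≈ -75.02°.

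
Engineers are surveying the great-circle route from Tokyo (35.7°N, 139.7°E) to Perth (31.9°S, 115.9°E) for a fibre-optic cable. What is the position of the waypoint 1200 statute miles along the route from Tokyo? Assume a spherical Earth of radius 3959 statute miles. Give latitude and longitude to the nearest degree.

≈ 19°N, 133°E

Convert each endpoint to a unit vector on the sphere (x = cos φ cos λ, y = cos φ sin λ, z = sin φ).
The central angle between the endpoints is δ = arccos(p₁·p₂) ≈ 1.242 rad (71.2°). The total great-circle distance is δ·R ≈ 1.242 × 3959 ≈ 4919 mi, so the target fraction is f = 1200/4919 ≈ 0.244.
Interpolate at f ≈ 0.244 with slerp weights a = sin((1−f)δ)/sin δ ≈ 0.853, b = sin(fδ)/sin δ ≈ 0.315.
p = a·p₁ + b·p₂ ≈ (-0.645, 0.689, 0.331); φ = arcsin(p_z) ≈ 19.33°, λ = atan2(p_y, p_x) ≈ 133.13°.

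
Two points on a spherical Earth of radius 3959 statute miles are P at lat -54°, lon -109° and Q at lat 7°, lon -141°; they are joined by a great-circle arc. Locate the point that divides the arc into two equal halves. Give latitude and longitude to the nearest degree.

Write both endpoints as unit vectors p₁, p₂ with components (cos φ cos λ, cos φ sin λ, sin φ).
The central angle between the endpoints is δ = arccos(p₁·p₂) ≈ 1.163 rad (66.7°).
Interpolate at f = 1/2 with slerp weights a = sin((1−f)δ)/sin δ ≈ 0.598, b = sin(fδ)/sin δ ≈ 0.598.
p = a·p₁ + b·p₂ ≈ (-0.576, -0.706, -0.411); φ = arcsin(p_z) ≈ -24.28°, λ = atan2(p_y, p_x) ≈ -129.20°.

≈ lat -24°, lon -129°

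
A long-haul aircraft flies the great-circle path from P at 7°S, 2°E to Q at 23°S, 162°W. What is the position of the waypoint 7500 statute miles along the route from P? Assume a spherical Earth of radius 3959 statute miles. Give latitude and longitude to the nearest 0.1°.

From cos δ = sin φ₁ sin φ₂ + cos φ₁ cos φ₂ cos Δλ, the central angle is δ ≈ 2.551 rad (146.2°). The total great-circle distance is δ·R ≈ 2.551 × 3959 ≈ 10100 mi, so the target fraction is f = 7500/10100 ≈ 0.743.
Interpolate at f ≈ 0.743 with slerp weights a = sin((1−f)δ)/sin δ ≈ 1.096, b = sin(fδ)/sin δ ≈ 1.703.
p = a·p₁ + b·p₂ ≈ (-0.403, -0.446, -0.799); φ = arcsin(p_z) ≈ -53.02°, λ = atan2(p_y, p_x) ≈ -132.09°.

≈ 53.0°S, 132.1°W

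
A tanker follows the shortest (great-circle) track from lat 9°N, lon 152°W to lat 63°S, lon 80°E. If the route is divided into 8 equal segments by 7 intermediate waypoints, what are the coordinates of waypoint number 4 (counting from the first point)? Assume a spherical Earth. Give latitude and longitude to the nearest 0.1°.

Convert each endpoint to a unit vector on the sphere (x = cos φ cos λ, y = cos φ sin λ, z = sin φ).
The central angle between the endpoints is δ = arccos(p₁·p₂) ≈ 1.999 rad (114.5°).
Interpolate at f = 4/8 with slerp weights a = sin((1−f)δ)/sin δ ≈ 0.925, b = sin(fδ)/sin δ ≈ 0.925.
p = a·p₁ + b·p₂ ≈ (-0.734, -0.015, -0.679); φ = arcsin(p_z) ≈ -42.79°, λ = atan2(p_y, p_x) ≈ -178.80°.

≈ lat 42.8°S, lon 178.8°W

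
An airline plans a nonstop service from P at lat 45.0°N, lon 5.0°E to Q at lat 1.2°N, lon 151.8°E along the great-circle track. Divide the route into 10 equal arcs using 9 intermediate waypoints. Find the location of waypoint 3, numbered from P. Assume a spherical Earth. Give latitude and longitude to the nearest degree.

Convert each endpoint to a unit vector on the sphere (x = cos φ cos λ, y = cos φ sin λ, z = sin φ).
The central angle between the endpoints is δ = arccos(p₁·p₂) ≈ 2.186 rad (125.2°).
Interpolate at f = 3/10 with slerp weights a = sin((1−f)δ)/sin δ ≈ 1.223, b = sin(fδ)/sin δ ≈ 0.746.
p = a·p₁ + b·p₂ ≈ (0.204, 0.428, 0.880); φ = arcsin(p_z) ≈ 61.70°, λ = atan2(p_y, p_x) ≈ 64.52°.

≈ lat 62°N, lon 65°E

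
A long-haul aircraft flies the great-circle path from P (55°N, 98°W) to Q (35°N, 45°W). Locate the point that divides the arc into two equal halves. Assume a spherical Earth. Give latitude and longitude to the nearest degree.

≈ (48°N, 66°W)

The haversine formula gives a central angle δ ≈ 0.719 rad (41.2°) between the endpoints.
Interpolate at f = 1/2 with slerp weights a = sin((1−f)δ)/sin δ ≈ 0.534, b = sin(fδ)/sin δ ≈ 0.534.
p = a·p₁ + b·p₂ ≈ (0.267, -0.613, 0.744); φ = arcsin(p_z) ≈ 48.06°, λ = atan2(p_y, p_x) ≈ -66.48°.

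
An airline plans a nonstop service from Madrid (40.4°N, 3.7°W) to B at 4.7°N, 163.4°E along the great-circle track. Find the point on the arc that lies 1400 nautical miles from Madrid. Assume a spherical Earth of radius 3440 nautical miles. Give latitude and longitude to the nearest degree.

≈ 62°N, 11°E

Write both endpoints as unit vectors p₁, p₂ with components (cos φ cos λ, cos φ sin λ, sin φ).
The central angle between the endpoints is δ = arccos(p₁·p₂) ≈ 2.328 rad (133.4°). The total great-circle distance is δ·R ≈ 2.328 × 3440 ≈ 8007 nmi, so the target fraction is f = 1400/8007 ≈ 0.175.
Interpolate at f ≈ 0.175 with slerp weights a = sin((1−f)δ)/sin δ ≈ 1.292, b = sin(fδ)/sin δ ≈ 0.545.
p = a·p₁ + b·p₂ ≈ (0.462, 0.092, 0.882); φ = arcsin(p_z) ≈ 61.90°, λ = atan2(p_y, p_x) ≈ 11.21°.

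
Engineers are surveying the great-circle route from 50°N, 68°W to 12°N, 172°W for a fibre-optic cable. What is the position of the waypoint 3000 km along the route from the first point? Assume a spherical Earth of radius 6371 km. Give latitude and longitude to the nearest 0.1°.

≈ 50.8°N, 110.9°W

The haversine formula gives a central angle δ ≈ 1.564 rad (89.6°) between the endpoints. The total great-circle distance is δ·R ≈ 1.564 × 6371 ≈ 9962 km, so the target fraction is f = 3000/9962 ≈ 0.301.
Interpolate at f ≈ 0.301 with slerp weights a = sin((1−f)δ)/sin δ ≈ 0.888, b = sin(fδ)/sin δ ≈ 0.454.
p = a·p₁ + b·p₂ ≈ (-0.226, -0.591, 0.775); φ = arcsin(p_z) ≈ 50.76°, λ = atan2(p_y, p_x) ≈ -110.90°.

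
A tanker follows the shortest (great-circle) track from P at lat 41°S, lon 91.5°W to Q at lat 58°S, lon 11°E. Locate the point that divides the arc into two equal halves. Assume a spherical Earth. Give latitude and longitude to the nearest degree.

Write both endpoints as unit vectors p₁, p₂ with components (cos φ cos λ, cos φ sin λ, sin φ).
The central angle between the endpoints is δ = arccos(p₁·p₂) ≈ 1.082 rad (62.0°).
Interpolate at f = 1/2 with slerp weights a = sin((1−f)δ)/sin δ ≈ 0.583, b = sin(fδ)/sin δ ≈ 0.583.
p = a·p₁ + b·p₂ ≈ (0.292, -0.381, -0.877); φ = arcsin(p_z) ≈ -61.31°, λ = atan2(p_y, p_x) ≈ -52.55°.

≈ lat 61°S, lon 53°W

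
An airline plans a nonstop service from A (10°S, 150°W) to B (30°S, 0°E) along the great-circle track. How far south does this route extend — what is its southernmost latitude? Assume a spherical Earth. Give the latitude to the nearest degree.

≈ 56°S

The great circle lies in the plane with unit normal n̂ = (p₁ × p₂)/|p₁ × p₂|.
Here n̂_z ≈ +0.562; the vertex latitude is φ_max = arccos|n̂_z| ≈ 55.8°.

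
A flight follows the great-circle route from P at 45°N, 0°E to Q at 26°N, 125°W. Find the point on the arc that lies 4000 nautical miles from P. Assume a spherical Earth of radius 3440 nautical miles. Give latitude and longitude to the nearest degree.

From cos δ = sin φ₁ sin φ₂ + cos φ₁ cos φ₂ cos Δλ, the central angle is δ ≈ 1.625 rad (93.1°). The total great-circle distance is δ·R ≈ 1.625 × 3440 ≈ 5591 nmi, so the target fraction is f = 4000/5591 ≈ 0.715.
Interpolate at f ≈ 0.715 with slerp weights a = sin((1−f)δ)/sin δ ≈ 0.447, b = sin(fδ)/sin δ ≈ 0.919.
p = a·p₁ + b·p₂ ≈ (-0.158, -0.677, 0.719); φ = arcsin(p_z) ≈ 45.97°, λ = atan2(p_y, p_x) ≈ -103.13°.

≈ 46°N, 103°W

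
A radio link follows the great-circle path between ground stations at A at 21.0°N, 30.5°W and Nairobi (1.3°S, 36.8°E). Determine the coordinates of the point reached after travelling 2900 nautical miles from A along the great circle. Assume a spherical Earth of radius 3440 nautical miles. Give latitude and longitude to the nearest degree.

Write both endpoints as unit vectors p₁, p₂ with components (cos φ cos λ, cos φ sin λ, sin φ).
The central angle between the endpoints is δ = arccos(p₁·p₂) ≈ 1.211 rad (69.4°). The total great-circle distance is δ·R ≈ 1.211 × 3440 ≈ 4166 nmi, so the target fraction is f = 2900/4166 ≈ 0.696.
Interpolate at f ≈ 0.696 with slerp weights a = sin((1−f)δ)/sin δ ≈ 0.384, b = sin(fδ)/sin δ ≈ 0.798.
p = a·p₁ + b·p₂ ≈ (0.948, 0.296, 0.120); φ = arcsin(p_z) ≈ 6.87°, λ = atan2(p_y, p_x) ≈ 17.32°.

≈ 7°N, 17°E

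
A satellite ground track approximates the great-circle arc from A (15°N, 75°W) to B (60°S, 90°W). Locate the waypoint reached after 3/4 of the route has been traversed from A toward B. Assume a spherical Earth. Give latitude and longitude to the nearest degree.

Write both endpoints as unit vectors p₁, p₂ with components (cos φ cos λ, cos φ sin λ, sin φ).
The central angle between the endpoints is δ = arccos(p₁·p₂) ≈ 1.326 rad (76.0°).
Interpolate at f = 3/4 with slerp weights a = sin((1−f)δ)/sin δ ≈ 0.335, b = sin(fδ)/sin δ ≈ 0.864.
p = a·p₁ + b·p₂ ≈ (0.084, -0.745, -0.662); φ = arcsin(p_z) ≈ -41.43°, λ = atan2(p_y, p_x) ≈ -83.58°.

≈ (41°S, 84°W)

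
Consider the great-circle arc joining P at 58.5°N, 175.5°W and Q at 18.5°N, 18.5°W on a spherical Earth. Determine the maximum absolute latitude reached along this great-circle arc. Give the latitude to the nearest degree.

The great circle lies in the plane with unit normal n̂ = (p₁ × p₂)/|p₁ × p₂|.
Here n̂_z ≈ +0.197; the vertex latitude is φ_max = arccos|n̂_z| ≈ 78.6°.

≈ 79°N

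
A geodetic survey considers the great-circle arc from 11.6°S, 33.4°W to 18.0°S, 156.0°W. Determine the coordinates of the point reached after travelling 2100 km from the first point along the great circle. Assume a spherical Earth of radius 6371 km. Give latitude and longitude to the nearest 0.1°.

≈ 19.5°S, 51.2°W

Convert each endpoint to a unit vector on the sphere (x = cos φ cos λ, y = cos φ sin λ, z = sin φ).
The central angle between the endpoints is δ = arccos(p₁·p₂) ≈ 2.026 rad (116.1°). The total great-circle distance is δ·R ≈ 2.026 × 6371 ≈ 12909 km, so the target fraction is f = 2100/12909 ≈ 0.163.
Interpolate at f ≈ 0.163 with slerp weights a = sin((1−f)δ)/sin δ ≈ 1.105, b = sin(fδ)/sin δ ≈ 0.360.
p = a·p₁ + b·p₂ ≈ (0.590, -0.735, -0.333); φ = arcsin(p_z) ≈ -19.48°, λ = atan2(p_y, p_x) ≈ -51.24°.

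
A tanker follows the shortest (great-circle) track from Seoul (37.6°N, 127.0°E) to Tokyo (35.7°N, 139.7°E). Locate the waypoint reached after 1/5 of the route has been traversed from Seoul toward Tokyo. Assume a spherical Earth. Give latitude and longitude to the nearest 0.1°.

Convert each endpoint to a unit vector on the sphere (x = cos φ cos λ, y = cos φ sin λ, z = sin φ).
The central angle between the endpoints is δ = arccos(p₁·p₂) ≈ 0.181 rad (10.4°).
Interpolate at f = 1/5 with slerp weights a = sin((1−f)δ)/sin δ ≈ 0.802, b = sin(fδ)/sin δ ≈ 0.201.
p = a·p₁ + b·p₂ ≈ (-0.507, 0.613, 0.606); φ = arcsin(p_z) ≈ 37.33°, λ = atan2(p_y, p_x) ≈ 129.59°.

≈ (37.3°N, 129.6°E)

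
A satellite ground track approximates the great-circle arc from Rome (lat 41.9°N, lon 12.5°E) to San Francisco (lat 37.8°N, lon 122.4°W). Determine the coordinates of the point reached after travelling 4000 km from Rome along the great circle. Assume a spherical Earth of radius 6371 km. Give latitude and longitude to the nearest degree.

Write both endpoints as unit vectors p₁, p₂ with components (cos φ cos λ, cos φ sin λ, sin φ).
The central angle between the endpoints is δ = arccos(p₁·p₂) ≈ 1.577 rad (90.3°). The total great-circle distance is δ·R ≈ 1.577 × 6371 ≈ 10045 km, so the target fraction is f = 4000/10045 ≈ 0.398.
Interpolate at f ≈ 0.398 with slerp weights a = sin((1−f)δ)/sin δ ≈ 0.813, b = sin(fδ)/sin δ ≈ 0.587.
p = a·p₁ + b·p₂ ≈ (0.342, -0.261, 0.903); φ = arcsin(p_z) ≈ 64.53°, λ = atan2(p_y, p_x) ≈ -37.36°.

≈ lat 65°N, lon 37°W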